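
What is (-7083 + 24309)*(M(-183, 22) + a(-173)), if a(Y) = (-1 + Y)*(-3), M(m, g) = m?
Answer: 5839614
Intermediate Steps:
a(Y) = 3 - 3*Y
(-7083 + 24309)*(M(-183, 22) + a(-173)) = (-7083 + 24309)*(-183 + (3 - 3*(-173))) = 17226*(-183 + (3 + 519)) = 17226*(-183 + 522) = 17226*339 = 5839614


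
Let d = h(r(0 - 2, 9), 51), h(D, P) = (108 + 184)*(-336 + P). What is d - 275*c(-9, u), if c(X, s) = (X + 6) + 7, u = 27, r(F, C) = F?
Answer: -84320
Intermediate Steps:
h(D, P) = -98112 + 292*P (h(D, P) = 292*(-336 + P) = -98112 + 292*P)
d = -83220 (d = -98112 + 292*51 = -98112 + 14892 = -83220)
c(X, s) = 13 + X (c(X, s) = (6 + X) + 7 = 13 + X)
d - 275*c(-9, u) = -83220 - 275*(13 - 9) = -83220 - 275*4 = -83220 - 1*1100 = -83220 - 1100 = -84320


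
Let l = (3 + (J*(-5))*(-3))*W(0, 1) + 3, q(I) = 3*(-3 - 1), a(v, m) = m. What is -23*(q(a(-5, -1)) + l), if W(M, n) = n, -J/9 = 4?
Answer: 12558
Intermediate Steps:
J = -36 (J = -9*4 = -36)
q(I) = -12 (q(I) = 3*(-4) = -12)
l = -534 (l = (3 - 36*(-5)*(-3))*1 + 3 = (3 + 180*(-3))*1 + 3 = (3 - 540)*1 + 3 = -537*1 + 3 = -537 + 3 = -534)
-23*(q(a(-5, -1)) + l) = -23*(-12 - 534) = -23*(-546) = 12558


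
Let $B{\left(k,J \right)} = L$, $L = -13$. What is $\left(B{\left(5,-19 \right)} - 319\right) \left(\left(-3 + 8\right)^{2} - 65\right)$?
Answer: $13280$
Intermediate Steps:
$B{\left(k,J \right)} = -13$
$\left(B{\left(5,-19 \right)} - 319\right) \left(\left(-3 + 8\right)^{2} - 65\right) = \left(-13 - 319\right) \left(\left(-3 + 8\right)^{2} - 65\right) = - 332 \left(5^{2} - 65\right) = - 332 \left(25 - 65\right) = \left(-332\right) \left(-40\right) = 13280$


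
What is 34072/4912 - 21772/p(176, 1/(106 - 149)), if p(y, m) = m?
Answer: 574828603/614 ≈ 9.3620e+5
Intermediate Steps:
34072/4912 - 21772/p(176, 1/(106 - 149)) = 34072/4912 - 21772/(1/(106 - 149)) = 34072*(1/4912) - 21772/(1/(-43)) = 4259/614 - 21772/(-1/43) = 4259/614 - 21772*(-43) = 4259/614 + 936196 = 574828603/614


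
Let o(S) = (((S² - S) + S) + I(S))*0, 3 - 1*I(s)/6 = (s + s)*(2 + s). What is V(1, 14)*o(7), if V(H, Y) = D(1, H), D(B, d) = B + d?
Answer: 0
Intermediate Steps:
I(s) = 18 - 12*s*(2 + s) (I(s) = 18 - 6*(s + s)*(2 + s) = 18 - 6*2*s*(2 + s) = 18 - 12*s*(2 + s))
V(H, Y) = 1 + H
o(S) = 0 (o(S) = (((S² - S) + S) + (18 - 24*S - 12*S²))*0 = (S² + (18 - 24*S - 12*S²))*0 = (18 - 24*S - 11*S²)*0 = 0)
V(1, 14)*o(7) = (1 + 1)*0 = 2*0 = 0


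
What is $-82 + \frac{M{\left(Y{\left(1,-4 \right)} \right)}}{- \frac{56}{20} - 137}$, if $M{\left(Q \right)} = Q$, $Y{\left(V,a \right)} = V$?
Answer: $- \frac{57323}{699} \approx -82.007$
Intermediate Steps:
$-82 + \frac{M{\left(Y{\left(1,-4 \right)} \right)}}{- \frac{56}{20} - 137} = -82 + 1 \frac{1}{- \frac{56}{20} - 137} = -82 + 1 \frac{1}{\left(-56\right) \frac{1}{20} - 137} = -82 + 1 \frac{1}{- \frac{14}{5} - 137} = -82 + 1 \frac{1}{- \frac{699}{5}} = -82 + 1 \left(- \frac{5}{699}\right) = -82 - \frac{5}{699} = - \frac{57323}{699}$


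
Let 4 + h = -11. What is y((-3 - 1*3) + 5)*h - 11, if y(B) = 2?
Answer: -41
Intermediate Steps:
h = -15 (h = -4 - 11 = -15)
y((-3 - 1*3) + 5)*h - 11 = 2*(-15) - 11 = -30 - 11 = -41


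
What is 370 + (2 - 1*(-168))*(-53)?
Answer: -8640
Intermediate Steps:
370 + (2 - 1*(-168))*(-53) = 370 + (2 + 168)*(-53) = 370 + 170*(-53) = 370 - 9010 = -8640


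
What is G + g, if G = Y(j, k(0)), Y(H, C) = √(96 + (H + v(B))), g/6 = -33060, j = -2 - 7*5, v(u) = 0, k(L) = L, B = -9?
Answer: -198360 + √59 ≈ -1.9835e+5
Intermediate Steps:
j = -37 (j = -2 - 35 = -37)
g = -198360 (g = 6*(-33060) = -198360)
Y(H, C) = √(96 + H) (Y(H, C) = √(96 + (H + 0)) = √(96 + H))
G = √59 (G = √(96 - 37) = √59 ≈ 7.6811)
G + g = √59 - 198360 = -198360 + √59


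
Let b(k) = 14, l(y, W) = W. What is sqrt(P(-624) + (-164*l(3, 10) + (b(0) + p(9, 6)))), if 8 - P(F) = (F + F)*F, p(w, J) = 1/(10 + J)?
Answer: I*sqrt(12485919)/4 ≈ 883.39*I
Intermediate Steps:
P(F) = 8 - 2*F**2 (P(F) = 8 - (F + F)*F = 8 - 2*F*F = 8 - 2*F**2)
sqrt(P(-624) + (-164*l(3, 10) + (b(0) + p(9, 6)))) = sqrt((8 - 2*(-624)**2) + (-164*10 + (14 + 1/(10 + 6)))) = sqrt((8 - 2*389376) + (-1640 + (14 + 1/16))) = sqrt((8 - 778752) + (-1640 + (14 + 1/16))) = sqrt(-778744 + (-1640 + 225/16)) = sqrt(-778744 - 26015/16) = sqrt(-12485919/16) = I*sqrt(12485919)/4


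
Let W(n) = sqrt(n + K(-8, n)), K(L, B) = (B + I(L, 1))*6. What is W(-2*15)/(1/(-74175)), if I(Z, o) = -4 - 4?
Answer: -74175*I*sqrt(258) ≈ -1.1914e+6*I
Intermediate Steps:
I(Z, o) = -8
K(L, B) = -48 + 6*B (K(L, B) = (B - 8)*6 = (-8 + B)*6 = -48 + 6*B)
W(n) = sqrt(-48 + 7*n) (W(n) = sqrt(n + (-48 + 6*n)) = sqrt(-48 + 7*n))
W(-2*15)/(1/(-74175)) = sqrt(-48 + 7*(-2*15))/(1/(-74175)) = sqrt(-48 + 7*(-30))/(-1/74175) = sqrt(-48 - 210)*(-74175) = sqrt(-258)*(-74175) = (I*sqrt(258))*(-74175) = -74175*I*sqrt(258)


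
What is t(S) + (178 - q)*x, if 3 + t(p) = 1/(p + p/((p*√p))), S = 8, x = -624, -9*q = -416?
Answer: -126061975/1533 - 2*√2/511 ≈ -82232.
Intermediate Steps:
q = 416/9 (q = -⅑*(-416) = 416/9 ≈ 46.222)
t(p) = -3 + 1/(p + p^(-½)) (t(p) = -3 + 1/(p + p/((p*√p))) = -3 + 1/(p + p/(p^(3/2))) = -3 + 1/(p + p/p^(3/2)) = -3 + 1/(p + p^(-½)))
t(S) + (178 - q)*x = (8^(3/2) - 3*8 - 384*√2)/(8 + 8^(5/2)) + (178 - 1*416/9)*(-624) = (16*√2 - 24 - 384*√2)/(8 + 128*√2) + (178 - 416/9)*(-624) = (16*√2 - 24 - 384*√2)/(8 + 128*√2) + (1186/9)*(-624) = (-24 - 368*√2)/(8 + 128*√2) - 246688/3 = -246688/3 + (-24 - 368*√2)/(8 + 128*√2)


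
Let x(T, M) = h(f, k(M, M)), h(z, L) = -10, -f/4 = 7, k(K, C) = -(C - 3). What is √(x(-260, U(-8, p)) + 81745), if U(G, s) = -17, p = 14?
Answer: √81735 ≈ 285.89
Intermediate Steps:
k(K, C) = 3 - C (k(K, C) = -(-3 + C) = 3 - C)
f = -28 (f = -4*7 = -28)
x(T, M) = -10
√(x(-260, U(-8, p)) + 81745) = √(-10 + 81745) = √81735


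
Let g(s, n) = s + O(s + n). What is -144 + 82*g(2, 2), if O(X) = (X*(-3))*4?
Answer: -3916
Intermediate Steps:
O(X) = -12*X (O(X) = -3*X*4 = -12*X)
g(s, n) = -12*n - 11*s (g(s, n) = s - 12*(s + n) = s - 12*(n + s) = s + (-12*n - 12*s) = -12*n - 11*s)
-144 + 82*g(2, 2) = -144 + 82*(-12*2 - 11*2) = -144 + 82*(-24 - 22) = -144 + 82*(-46) = -144 - 3772 = -3916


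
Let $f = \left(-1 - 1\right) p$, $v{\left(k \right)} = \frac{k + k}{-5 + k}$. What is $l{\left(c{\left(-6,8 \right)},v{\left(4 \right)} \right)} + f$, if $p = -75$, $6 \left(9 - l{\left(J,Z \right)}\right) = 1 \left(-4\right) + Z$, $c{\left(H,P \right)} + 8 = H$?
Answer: $161$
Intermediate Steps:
$c{\left(H,P \right)} = -8 + H$
$v{\left(k \right)} = \frac{2 k}{-5 + k}$
$l{\left(J,Z \right)} = \frac{29}{3} - \frac{Z}{6}$ ($l{\left(J,Z \right)} = 9 - \frac{1 \left(-4\right) + Z}{6} = 9 - \frac{-4 + Z}{6} = 9 - \left(- \frac{2}{3} + \frac{Z}{6}\right) = \frac{29}{3} - \frac{Z}{6}$)
$f = 150$ ($f = \left(-1 - 1\right) \left(-75\right) = \left(-2\right) \left(-75\right) = 150$)
$l{\left(c{\left(-6,8 \right)},v{\left(4 \right)} \right)} + f = \left(\frac{29}{3} - \frac{2 \cdot 4 \frac{1}{-5 + 4}}{6}\right) + 150 = \left(\frac{29}{3} - \frac{2 \cdot 4 \frac{1}{-1}}{6}\right) + 150 = \left(\frac{29}{3} - \frac{2 \cdot 4 \left(-1\right)}{6}\right) + 150 = \left(\frac{29}{3} - - \frac{4}{3}\right) + 150 = \left(\frac{29}{3} + \frac{4}{3}\right) + 150 = 11 + 150 = 161$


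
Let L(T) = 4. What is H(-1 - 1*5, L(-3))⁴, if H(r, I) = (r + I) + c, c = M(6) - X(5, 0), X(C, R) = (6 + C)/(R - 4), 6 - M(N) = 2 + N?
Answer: 625/256 ≈ 2.4414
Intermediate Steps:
M(N) = 4 - N (M(N) = 6 - (2 + N) = 6 + (-2 - N) = 4 - N)
X(C, R) = (6 + C)/(-4 + R)
c = ¾ (c = (4 - 1*6) - (6 + 5)/(-4 + 0) = (4 - 6) - 11/(-4) = -2 - (-1)*11/4 = -2 - 1*(-11/4) = -2 + 11/4 = ¾ ≈ 0.75000)
H(r, I) = ¾ + I + r (H(r, I) = (r + I) + ¾ = (I + r) + ¾ = ¾ + I + r)
H(-1 - 1*5, L(-3))⁴ = (¾ + 4 + (-1 - 1*5))⁴ = (¾ + 4 + (-1 - 5))⁴ = (¾ + 4 - 6)⁴ = (-5/4)⁴ = 625/256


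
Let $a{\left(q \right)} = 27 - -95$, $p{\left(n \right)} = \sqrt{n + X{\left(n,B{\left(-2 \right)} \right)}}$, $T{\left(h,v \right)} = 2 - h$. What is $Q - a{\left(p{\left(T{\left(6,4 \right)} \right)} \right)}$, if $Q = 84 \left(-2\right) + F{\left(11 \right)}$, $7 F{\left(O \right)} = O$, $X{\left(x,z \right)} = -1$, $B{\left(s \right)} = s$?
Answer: $- \frac{2019}{7} \approx -288.43$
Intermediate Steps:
$F{\left(O \right)} = \frac{O}{7}$
$p{\left(n \right)} = \sqrt{-1 + n}$ ($p{\left(n \right)} = \sqrt{n - 1} = \sqrt{-1 + n}$)
$a{\left(q \right)} = 122$ ($a{\left(q \right)} = 27 + 95 = 122$)
$Q = - \frac{1165}{7}$ ($Q = 84 \left(-2\right) + \frac{1}{7} \cdot 11 = -168 + \frac{11}{7} = - \frac{1165}{7} \approx -166.43$)
$Q - a{\left(p{\left(T{\left(6,4 \right)} \right)} \right)} = - \frac{1165}{7} - 122 = - \frac{2019}{7}$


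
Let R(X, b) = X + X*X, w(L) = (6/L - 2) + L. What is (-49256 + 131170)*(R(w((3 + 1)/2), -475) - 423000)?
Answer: -34648639032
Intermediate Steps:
w(L) = -2 + L + 6/L (w(L) = (-2 + 6/L) + L = -2 + L + 6/L)
R(X, b) = X + X**2
(-49256 + 131170)*(R(w((3 + 1)/2), -475) - 423000) = (-49256 + 131170)*((-2 + (3 + 1)/2 + 6/(((3 + 1)/2)))*(1 + (-2 + (3 + 1)/2 + 6/(((3 + 1)/2)))) - 423000) = 81914*((-2 + 4*(1/2) + 6/((4*(1/2))))*(1 + (-2 + 4*(1/2) + 6/((4*(1/2))))) - 423000) = 81914*((-2 + 2 + 6/2)*(1 + (-2 + 2 + 6/2)) - 423000) = 81914*((-2 + 2 + 6*(1/2))*(1 + (-2 + 2 + 6*(1/2))) - 423000) = 81914*((-2 + 2 + 3)*(1 + (-2 + 2 + 3)) - 423000) = 81914*(3*(1 + 3) - 423000) = 81914*(3*4 - 423000) = 81914*(12 - 423000) = 81914*(-422988) = -34648639032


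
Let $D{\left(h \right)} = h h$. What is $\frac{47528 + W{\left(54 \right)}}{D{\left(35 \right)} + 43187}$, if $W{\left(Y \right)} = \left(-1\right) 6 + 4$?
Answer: $\frac{7921}{7402} \approx 1.0701$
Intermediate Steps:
$W{\left(Y \right)} = -2$ ($W{\left(Y \right)} = -6 + 4 = -2$)
$D{\left(h \right)} = h^{2}$
$\frac{47528 + W{\left(54 \right)}}{D{\left(35 \right)} + 43187} = \frac{47528 - 2}{35^{2} + 43187} = \frac{47526}{1225 + 43187} = \frac{47526}{44412} = 47526 \cdot \frac{1}{44412} = \frac{7921}{7402}$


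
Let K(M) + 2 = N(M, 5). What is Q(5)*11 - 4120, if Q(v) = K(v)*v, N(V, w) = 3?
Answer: -4065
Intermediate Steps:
K(M) = 1 (K(M) = -2 + 3 = 1)
Q(v) = v (Q(v) = 1*v = v)
Q(5)*11 - 4120 = 5*11 - 4120 = 55 - 4120 = -4065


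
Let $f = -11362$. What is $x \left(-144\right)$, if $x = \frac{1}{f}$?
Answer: $\frac{72}{5681} \approx 0.012674$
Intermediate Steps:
$x = - \frac{1}{11362}$ ($x = \frac{1}{-11362} = - \frac{1}{11362} \approx -8.8013 \cdot 10^{-5}$)
$x \left(-144\right) = \left(- \frac{1}{11362}\right) \left(-144\right) = \frac{72}{5681}$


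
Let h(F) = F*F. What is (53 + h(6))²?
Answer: 7921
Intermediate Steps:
h(F) = F²
(53 + h(6))² = (53 + 6²)² = (53 + 36)² = 89² = 7921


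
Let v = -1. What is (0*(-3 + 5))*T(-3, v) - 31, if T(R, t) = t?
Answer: -31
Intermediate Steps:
(0*(-3 + 5))*T(-3, v) - 31 = (0*(-3 + 5))*(-1) - 31 = (0*2)*(-1) - 31 = 0*(-1) - 31 = 0 - 31 = -31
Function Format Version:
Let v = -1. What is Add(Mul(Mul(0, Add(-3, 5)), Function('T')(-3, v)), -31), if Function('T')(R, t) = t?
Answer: -31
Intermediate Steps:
Add(Mul(Mul(0, Add(-3, 5)), Function('T')(-3, v)), -31) = Add(Mul(Mul(0, Add(-3, 5)), -1), -31) = Add(Mul(Mul(0, 2), -1), -31) = Add(Mul(0, -1), -31) = Add(0, -31) = -31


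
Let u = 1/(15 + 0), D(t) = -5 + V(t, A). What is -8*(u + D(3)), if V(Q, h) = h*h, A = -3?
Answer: -488/15 ≈ -32.533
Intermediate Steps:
V(Q, h) = h²
D(t) = 4 (D(t) = -5 + (-3)² = -5 + 9 = 4)
u = 1/15 ≈ 0.066667
-8*(u + D(3)) = -8*(1/15 + 4) = -8*61/15 = -488/15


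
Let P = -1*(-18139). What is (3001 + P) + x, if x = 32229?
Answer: 53369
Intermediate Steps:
P = 18139
(3001 + P) + x = (3001 + 18139) + 32229 = 21140 + 32229 = 53369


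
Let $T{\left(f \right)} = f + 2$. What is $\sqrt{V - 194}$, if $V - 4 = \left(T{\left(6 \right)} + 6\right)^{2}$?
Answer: $\sqrt{6} \approx 2.4495$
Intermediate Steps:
$T{\left(f \right)} = 2 + f$
$V = 200$ ($V = 4 + \left(\left(2 + 6\right) + 6\right)^{2} = 4 + \left(8 + 6\right)^{2} = 4 + 14^{2} = 4 + 196 = 200$)
$\sqrt{V - 194} = \sqrt{200 - 194} = \sqrt{6}$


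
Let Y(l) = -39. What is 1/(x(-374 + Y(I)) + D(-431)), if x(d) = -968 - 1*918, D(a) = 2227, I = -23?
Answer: 1/341 ≈ 0.0029326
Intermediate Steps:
x(d) = -1886 (x(d) = -968 - 918 = -1886)
1/(x(-374 + Y(I)) + D(-431)) = 1/(-1886 + 2227) = 1/341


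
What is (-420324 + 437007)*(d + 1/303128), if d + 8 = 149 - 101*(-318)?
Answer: 163136486450499/303128 ≈ 5.3818e+8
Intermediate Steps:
d = 32259 (d = -8 + (149 - 101*(-318)) = -8 + (149 + 32118) = -8 + 32267 = 32259)
(-420324 + 437007)*(d + 1/303128) = (-420324 + 437007)*(32259 + 1/303128) = 16683*(32259 + 1/303128) = 16683*(9778606153/303128) = 163136486450499/303128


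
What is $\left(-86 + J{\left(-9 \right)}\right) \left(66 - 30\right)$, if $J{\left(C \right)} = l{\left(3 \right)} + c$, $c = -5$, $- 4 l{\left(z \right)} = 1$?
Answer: $-3285$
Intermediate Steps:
$l{\left(z \right)} = - \frac{1}{4}$ ($l{\left(z \right)} = \left(- \frac{1}{4}\right) 1 = - \frac{1}{4}$)
$J{\left(C \right)} = - \frac{21}{4}$ ($J{\left(C \right)} = - \frac{1}{4} - 5 = - \frac{21}{4}$)
$\left(-86 + J{\left(-9 \right)}\right) \left(66 - 30\right) = \left(-86 - \frac{21}{4}\right) \left(66 - 30\right) = - \frac{365 \left(66 - 30\right)}{4} = \left(- \frac{365}{4}\right) 36 = -3285$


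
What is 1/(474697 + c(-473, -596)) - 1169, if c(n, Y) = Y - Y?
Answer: -554920792/474697 ≈ -1169.0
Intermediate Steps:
c(n, Y) = 0
1/(474697 + c(-473, -596)) - 1169 = 1/(474697 + 0) - 1169 = 1/474697 - 1169 = -554920792/474697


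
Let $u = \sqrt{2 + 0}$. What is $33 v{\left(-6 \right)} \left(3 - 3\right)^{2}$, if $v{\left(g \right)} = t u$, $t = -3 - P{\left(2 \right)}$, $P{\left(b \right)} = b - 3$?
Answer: $0$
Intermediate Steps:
$P{\left(b \right)} = -3 + b$
$t = -2$ ($t = -3 - \left(-3 + 2\right) = -3 - -1 = -3 + 1 = -2$)
$u = \sqrt{2} \approx 1.4142$
$v{\left(g \right)} = - 2 \sqrt{2}$
$33 v{\left(-6 \right)} \left(3 - 3\right)^{2} = 33 \left(- 2 \sqrt{2}\right) \left(3 - 3\right)^{2} = - 66 \sqrt{2} \cdot 0^{2} = - 66 \sqrt{2} \cdot 0 = 0$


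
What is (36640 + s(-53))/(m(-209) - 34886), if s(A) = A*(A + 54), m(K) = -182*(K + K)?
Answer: 36587/41190 ≈ 0.88825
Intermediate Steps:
m(K) = -364*K
s(A) = A*(54 + A)
(36640 + s(-53))/(m(-209) - 34886) = (36640 - 53*(54 - 53))/(-364*(-209) - 34886) = (36640 - 53*1)/(76076 - 34886) = (36640 - 53)/41190 = 36587*(1/41190) = 36587/41190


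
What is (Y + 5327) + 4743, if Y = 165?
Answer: 10235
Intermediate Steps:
(Y + 5327) + 4743 = (165 + 5327) + 4743 = 5492 + 4743 = 10235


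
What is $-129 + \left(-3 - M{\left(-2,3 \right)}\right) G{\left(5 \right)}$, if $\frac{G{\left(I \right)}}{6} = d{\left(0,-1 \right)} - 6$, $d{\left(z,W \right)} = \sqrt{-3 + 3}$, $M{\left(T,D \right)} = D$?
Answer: $87$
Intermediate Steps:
$d{\left(z,W \right)} = 0$ ($d{\left(z,W \right)} = \sqrt{0} = 0$)
$G{\left(I \right)} = -36$ ($G{\left(I \right)} = 6 \left(0 - 6\right) = 6 \left(-6\right) = -36$)
$-129 + \left(-3 - M{\left(-2,3 \right)}\right) G{\left(5 \right)} = -129 + \left(-3 - 3\right) \left(-36\right) = -129 - -216 = -129 + 216 = 87$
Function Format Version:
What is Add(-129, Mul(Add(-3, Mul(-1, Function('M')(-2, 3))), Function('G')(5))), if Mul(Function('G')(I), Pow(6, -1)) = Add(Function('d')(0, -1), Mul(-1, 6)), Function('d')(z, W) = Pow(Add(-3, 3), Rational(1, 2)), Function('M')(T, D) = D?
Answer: 87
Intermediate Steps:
Function('d')(z, W) = 0 (Function('d')(z, W) = Pow(0, Rational(1, 2)) = 0)
Function('G')(I) = -36 (Function('G')(I) = Mul(6, Add(0, Mul(-1, 6))) = Mul(6, Add(0, -6)) = Mul(6, -6) = -36)
Add(-129, Mul(Add(-3, Mul(-1, Function('M')(-2, 3))), Function('G')(5))) = Add(-129, Mul(Add(-3, Mul(-1, 3)), -36)) = Add(-129, Mul(Add(-3, -3), -36)) = Add(-129, Mul(-6, -36)) = Add(-129, 216) = 87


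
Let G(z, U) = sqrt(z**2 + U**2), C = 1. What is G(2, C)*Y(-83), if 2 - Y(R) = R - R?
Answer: 2*sqrt(5) ≈ 4.4721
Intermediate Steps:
Y(R) = 2 (Y(R) = 2 - (R - R) = 2 - 1*0 = 2 + 0 = 2)
G(z, U) = sqrt(U**2 + z**2)
G(2, C)*Y(-83) = sqrt(1**2 + 2**2)*2 = sqrt(1 + 4)*2 = sqrt(5)*2 = 2*sqrt(5)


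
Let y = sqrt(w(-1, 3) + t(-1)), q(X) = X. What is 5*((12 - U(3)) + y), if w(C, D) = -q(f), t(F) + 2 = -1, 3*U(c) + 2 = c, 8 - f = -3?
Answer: 175/3 + 5*I*sqrt(14) ≈ 58.333 + 18.708*I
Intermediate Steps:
f = 11 (f = 8 - 1*(-3) = 8 + 3 = 11)
U(c) = -2/3 + c/3
t(F) = -3 (t(F) = -2 - 1 = -3)
w(C, D) = -11 (w(C, D) = -1*11 = -11)
y = I*sqrt(14) (y = sqrt(-11 - 3) = sqrt(-14) = I*sqrt(14) ≈ 3.7417*I)
5*((12 - U(3)) + y) = 5*((12 - (-2/3 + (1/3)*3)) + I*sqrt(14)) = 5*((12 - (-2/3 + 1)) + I*sqrt(14)) = 5*((12 - 1*1/3) + I*sqrt(14)) = 5*((12 - 1/3) + I*sqrt(14)) = 5*(35/3 + I*sqrt(14)) = 175/3 + 5*I*sqrt(14)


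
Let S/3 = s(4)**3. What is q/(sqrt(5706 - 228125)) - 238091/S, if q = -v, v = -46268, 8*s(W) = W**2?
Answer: -238091/24 - 46268*I*sqrt(222419)/222419 ≈ -9920.5 - 98.106*I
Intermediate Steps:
s(W) = W**2/8
q = 46268 (q = -1*(-46268) = 46268)
S = 24 (S = 3*((1/8)*4**2)**3 = 3*((1/8)*16)**3 = 3*2**3 = 3*8 = 24)
q/(sqrt(5706 - 228125)) - 238091/S = 46268/(sqrt(5706 - 228125)) - 238091/24 = 46268/(sqrt(-222419)) - 238091*1/24 = 46268/((I*sqrt(222419))) - 238091/24 = 46268*(-I*sqrt(222419)/222419) - 238091/24 = -46268*I*sqrt(222419)/222419 - 238091/24 = -238091/24 - 46268*I*sqrt(222419)/222419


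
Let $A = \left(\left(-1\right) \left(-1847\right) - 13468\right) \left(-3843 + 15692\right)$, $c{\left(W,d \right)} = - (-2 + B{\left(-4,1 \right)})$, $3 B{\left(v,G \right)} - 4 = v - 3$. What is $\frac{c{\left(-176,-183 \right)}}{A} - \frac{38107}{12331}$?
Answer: $- \frac{5247228342496}{1697944530799} \approx -3.0903$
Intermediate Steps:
$B{\left(v,G \right)} = \frac{1}{3} + \frac{v}{3}$ ($B{\left(v,G \right)} = \frac{4}{3} + \frac{v - 3}{3} = \frac{4}{3} + \frac{-3 + v}{3} = \frac{4}{3} + \left(-1 + \frac{v}{3}\right) = \frac{1}{3} + \frac{v}{3}$)
$c{\left(W,d \right)} = 3$ ($c{\left(W,d \right)} = - (-2 + \left(\frac{1}{3} + \frac{1}{3} \left(-4\right)\right)) = - (-2 + \left(\frac{1}{3} - \frac{4}{3}\right)) = - (-2 - 1) = \left(-1\right) \left(-3\right) = 3$)
$A = -137697229$ ($A = \left(1847 - 13468\right) 11849 = \left(-11621\right) 11849 = -137697229$)
$\frac{c{\left(-176,-183 \right)}}{A} - \frac{38107}{12331} = \frac{3}{-137697229} - \frac{38107}{12331} = 3 \left(- \frac{1}{137697229}\right) - \frac{38107}{12331} = - \frac{3}{137697229} - \frac{38107}{12331} = - \frac{5247228342496}{1697944530799}$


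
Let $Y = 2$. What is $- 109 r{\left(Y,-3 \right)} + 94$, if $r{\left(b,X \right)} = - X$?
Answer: $-233$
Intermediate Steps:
$- 109 r{\left(Y,-3 \right)} + 94 = - 109 \left(\left(-1\right) \left(-3\right)\right) + 94 = \left(-109\right) 3 + 94 = -327 + 94 = -233$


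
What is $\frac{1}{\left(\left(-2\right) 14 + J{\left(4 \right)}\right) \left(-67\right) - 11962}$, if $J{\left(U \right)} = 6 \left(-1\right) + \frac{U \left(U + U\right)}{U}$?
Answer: $- \frac{1}{10220} \approx -9.7847 \cdot 10^{-5}$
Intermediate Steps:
$J{\left(U \right)} = -6 + 2 U$ ($J{\left(U \right)} = -6 + \frac{U 2 U}{U} = -6 + \frac{2 U^{2}}{U} = -6 + 2 U$)
$\frac{1}{\left(\left(-2\right) 14 + J{\left(4 \right)}\right) \left(-67\right) - 11962} = \frac{1}{\left(\left(-2\right) 14 + \left(-6 + 2 \cdot 4\right)\right) \left(-67\right) - 11962} = \frac{1}{\left(-28 + \left(-6 + 8\right)\right) \left(-67\right) - 11962} = \frac{1}{\left(-28 + 2\right) \left(-67\right) - 11962} = \frac{1}{\left(-26\right) \left(-67\right) - 11962} = \frac{1}{1742 - 11962} = \frac{1}{-10220} = - \frac{1}{10220}$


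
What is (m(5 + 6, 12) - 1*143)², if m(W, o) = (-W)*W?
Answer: 69696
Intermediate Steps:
m(W, o) = -W²
(m(5 + 6, 12) - 1*143)² = (-(5 + 6)² - 1*143)² = (-1*11² - 143)² = (-1*121 - 143)² = (-121 - 143)² = (-264)² = 69696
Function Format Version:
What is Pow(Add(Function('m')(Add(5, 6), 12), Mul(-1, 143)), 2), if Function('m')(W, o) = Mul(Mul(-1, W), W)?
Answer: 69696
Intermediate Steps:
Function('m')(W, o) = Mul(-1, Pow(W, 2))
Pow(Add(Function('m')(Add(5, 6), 12), Mul(-1, 143)), 2) = Pow(Add(Mul(-1, Pow(Add(5, 6), 2)), Mul(-1, 143)), 2) = Pow(Add(Mul(-1, Pow(11, 2)), -143), 2) = Pow(Add(Mul(-1, 121), -143), 2) = Pow(Add(-121, -143), 2) = Pow(-264, 2) = 69696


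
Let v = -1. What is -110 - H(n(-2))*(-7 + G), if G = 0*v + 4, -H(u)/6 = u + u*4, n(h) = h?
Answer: 70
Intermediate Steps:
H(u) = -30*u (H(u) = -6*(u + u*4) = -6*(u + 4*u) = -30*u)
G = 4 (G = 0*(-1) + 4 = 0 + 4 = 4)
-110 - H(n(-2))*(-7 + G) = -110 - (-30*(-2))*(-7 + 4) = -110 - 60*(-3) = -110 - 1*(-180) = -110 + 180 = 70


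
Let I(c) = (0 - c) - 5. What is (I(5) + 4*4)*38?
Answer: 228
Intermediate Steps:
I(c) = -5 - c (I(c) = -c - 5 = -5 - c)
(I(5) + 4*4)*38 = ((-5 - 1*5) + 4*4)*38 = ((-5 - 5) + 16)*38 = (-10 + 16)*38 = 6*38 = 228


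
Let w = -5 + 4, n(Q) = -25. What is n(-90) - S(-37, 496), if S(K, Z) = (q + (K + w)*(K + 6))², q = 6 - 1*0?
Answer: -1401881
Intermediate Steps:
q = 6 (q = 6 + 0 = 6)
w = -1
S(K, Z) = (6 + (-1 + K)*(6 + K))² (S(K, Z) = (6 + (K - 1)*(K + 6))² = (6 + (-1 + K)*(6 + K))²)
n(-90) - S(-37, 496) = -25 - (-37)²*(5 - 37)² = -25 - 1369*(-32)² = -25 - 1369*1024 = -25 - 1*1401856 = -25 - 1401856 = -1401881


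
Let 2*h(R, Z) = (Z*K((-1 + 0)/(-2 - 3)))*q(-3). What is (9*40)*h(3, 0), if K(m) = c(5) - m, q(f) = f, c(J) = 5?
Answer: 0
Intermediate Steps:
K(m) = 5 - m
h(R, Z) = -36*Z/5 (h(R, Z) = ((Z*(5 - (-1 + 0)/(-2 - 3)))*(-3))/2 = ((Z*(5 - (-1)/(-5)))*(-3))/2 = ((Z*(5 - (-1)*(-1)/5))*(-3))/2 = ((Z*(5 - 1*⅕))*(-3))/2 = ((Z*(5 - ⅕))*(-3))/2 = ((Z*(24/5))*(-3))/2 = ((24*Z/5)*(-3))/2 = (-72*Z/5)/2 = -36*Z/5)
(9*40)*h(3, 0) = (9*40)*(-36/5*0) = 360*0 = 0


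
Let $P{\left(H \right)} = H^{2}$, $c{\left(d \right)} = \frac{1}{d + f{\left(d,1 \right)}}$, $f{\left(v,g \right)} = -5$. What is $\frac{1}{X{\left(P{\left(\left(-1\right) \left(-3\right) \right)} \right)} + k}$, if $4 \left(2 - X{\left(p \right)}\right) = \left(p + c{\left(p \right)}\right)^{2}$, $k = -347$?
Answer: $- \frac{64}{23449} \approx -0.0027293$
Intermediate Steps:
$c{\left(d \right)} = \frac{1}{-5 + d}$ ($c{\left(d \right)} = \frac{1}{d - 5} = \frac{1}{-5 + d}$)
$X{\left(p \right)} = 2 - \frac{\left(p + \frac{1}{-5 + p}\right)^{2}}{4}$
$\frac{1}{X{\left(P{\left(\left(-1\right) \left(-3\right) \right)} \right)} + k} = \frac{1}{\left(2 - \frac{\left(1 + \left(\left(\left(-1\right) \left(-3\right)\right)^{2}\right)^{2} - 5 \left(\left(-1\right) \left(-3\right)\right)^{2}\right)^{2}}{4 \left(-5 + \left(\left(-1\right) \left(-3\right)\right)^{2}\right)^{2}}\right) - 347} = \frac{1}{\left(2 - \frac{\left(1 + \left(3^{2}\right)^{2} - 5 \cdot 3^{2}\right)^{2}}{4 \left(-5 + 3^{2}\right)^{2}}\right) - 347} = \frac{1}{\left(2 - \frac{\left(1 + 9^{2} - 45\right)^{2}}{4 \left(-5 + 9\right)^{2}}\right) - 347} = \frac{1}{\left(2 - \frac{\left(1 + 81 - 45\right)^{2}}{4 \cdot 16}\right) - 347} = \frac{1}{\left(2 - \frac{37^{2}}{64}\right) - 347} = \frac{1}{\left(2 - \frac{1}{64} \cdot 1369\right) - 347} = \frac{1}{\left(2 - \frac{1369}{64}\right) - 347} = \frac{1}{- \frac{1241}{64} - 347} = \frac{1}{- \frac{23449}{64}} = - \frac{64}{23449}$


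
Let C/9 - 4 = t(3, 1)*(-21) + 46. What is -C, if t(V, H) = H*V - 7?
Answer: -1206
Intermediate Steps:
t(V, H) = -7 + H*V
C = 1206 (C = 36 + 9*((-7 + 1*3)*(-21) + 46) = 36 + 9*((-7 + 3)*(-21) + 46) = 36 + 9*(-4*(-21) + 46) = 36 + 9*(84 + 46) = 36 + 9*130 = 36 + 1170 = 1206)
-C = -1*1206 = -1206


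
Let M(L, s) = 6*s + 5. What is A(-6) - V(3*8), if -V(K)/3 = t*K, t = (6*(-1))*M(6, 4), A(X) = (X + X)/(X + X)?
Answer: -12527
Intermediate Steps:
A(X) = 1 (A(X) = (2*X)/((2*X)) = (2*X)*(1/(2*X)) = 1)
M(L, s) = 5 + 6*s
t = -174 (t = (6*(-1))*(5 + 6*4) = -6*(5 + 24) = -6*29 = -174)
V(K) = 522*K (V(K) = -(-522)*K = 522*K)
A(-6) - V(3*8) = 1 - 522*3*8 = 1 - 522*24 = 1 - 1*12528 = 1 - 12528 = -12527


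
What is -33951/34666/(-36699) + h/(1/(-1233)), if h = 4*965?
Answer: -2018306364378323/424069178 ≈ -4.7594e+6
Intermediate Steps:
h = 3860
-33951/34666/(-36699) + h/(1/(-1233)) = -33951/34666/(-36699) + 3860/(1/(-1233)) = -33951*1/34666*(-1/36699) + 3860/(-1/1233) = -33951/34666*(-1/36699) + 3860*(-1233) = 11317/424069178 - 4759380 = -2018306364378323/424069178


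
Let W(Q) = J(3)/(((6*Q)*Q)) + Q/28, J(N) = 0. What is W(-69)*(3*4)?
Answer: -207/7 ≈ -29.571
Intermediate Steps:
W(Q) = Q/28 (W(Q) = 0/(((6*Q)*Q)) + Q/28 = 0/((6*Q²)) + Q*(1/28) = 0*(1/(6*Q²)) + Q/28 = 0 + Q/28 = Q/28)
W(-69)*(3*4) = ((1/28)*(-69))*(3*4) = -69/28*12 = -207/7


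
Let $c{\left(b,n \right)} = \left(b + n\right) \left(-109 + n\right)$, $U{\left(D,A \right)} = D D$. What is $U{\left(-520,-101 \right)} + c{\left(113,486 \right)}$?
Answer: $496223$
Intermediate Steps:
$U{\left(D,A \right)} = D^{2}$
$c{\left(b,n \right)} = \left(-109 + n\right) \left(b + n\right)$
$U{\left(-520,-101 \right)} + c{\left(113,486 \right)} = \left(-520\right)^{2} + \left(486^{2} - 12317 - 52974 + 113 \cdot 486\right) = 270400 + \left(236196 - 12317 - 52974 + 54918\right) = 270400 + 225823 = 496223$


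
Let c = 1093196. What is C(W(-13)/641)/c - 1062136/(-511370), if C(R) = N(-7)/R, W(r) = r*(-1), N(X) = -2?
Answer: 3773485292547/1816839825190 ≈ 2.0770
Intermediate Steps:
W(r) = -r
C(R) = -2/R
C(W(-13)/641)/c - 1062136/(-511370) = -2/(-1*(-13)/641)/1093196 - 1062136/(-511370) = -2/(13*(1/641))*(1/1093196) - 1062136*(-1/511370) = -2/13/641*(1/1093196) + 531068/255685 = -2*641/13*(1/1093196) + 531068/255685 = -1282/13*1/1093196 + 531068/255685 = -641/7105774 + 531068/255685 = 3773485292547/1816839825190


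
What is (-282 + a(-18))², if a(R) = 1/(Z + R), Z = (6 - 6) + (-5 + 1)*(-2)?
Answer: 7958041/100 ≈ 79580.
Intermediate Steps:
Z = 8 (Z = 0 - 4*(-2) = 0 + 8 = 8)
a(R) = 1/(8 + R)
(-282 + a(-18))² = (-282 + 1/(8 - 18))² = (-282 + 1/(-10))² = (-282 - ⅒)² = (-2821/10)² = 7958041/100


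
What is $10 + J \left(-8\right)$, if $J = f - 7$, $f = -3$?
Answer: $90$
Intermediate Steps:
$J = -10$ ($J = -3 - 7 = -10$)
$10 + J \left(-8\right) = 10 - -80 = 10 + 80 = 90$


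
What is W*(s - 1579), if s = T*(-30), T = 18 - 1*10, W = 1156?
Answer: -2102764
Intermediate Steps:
T = 8 (T = 18 - 10 = 8)
s = -240 (s = 8*(-30) = -240)
W*(s - 1579) = 1156*(-240 - 1579) = 1156*(-1819) = -2102764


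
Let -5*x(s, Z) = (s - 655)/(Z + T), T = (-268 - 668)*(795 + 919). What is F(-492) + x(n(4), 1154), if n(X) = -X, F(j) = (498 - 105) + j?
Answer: -793559909/8015750 ≈ -99.000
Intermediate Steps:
T = -1604304 (T = -936*1714 = -1604304)
F(j) = 393 + j
x(s, Z) = -(-655 + s)/(5*(-1604304 + Z)) (x(s, Z) = -(s - 655)/(5*(Z - 1604304)) = -(-655 + s)/(5*(-1604304 + Z)))
F(-492) + x(n(4), 1154) = (393 - 492) + (655 - (-1)*4)/(5*(-1604304 + 1154)) = -99 + (⅕)*(655 - 1*(-4))/(-1603150) = -99 + (⅕)*(-1/1603150)*(655 + 4) = -99 + (⅕)*(-1/1603150)*659 = -99 - 659/8015750 = -793559909/8015750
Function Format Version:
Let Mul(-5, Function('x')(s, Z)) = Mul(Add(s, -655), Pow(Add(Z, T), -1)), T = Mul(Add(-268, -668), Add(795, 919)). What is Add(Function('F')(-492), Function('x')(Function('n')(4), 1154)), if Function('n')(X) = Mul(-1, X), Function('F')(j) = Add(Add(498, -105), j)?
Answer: Rational(-793559909, 8015750) ≈ -99.000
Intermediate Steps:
T = -1604304 (T = Mul(-936, 1714) = -1604304)
Function('F')(j) = Add(393, j)
Function('x')(s, Z) = Mul(Rational(-1, 5), Pow(Add(-1604304, Z), -1), Add(-655, s)) (Function('x')(s, Z) = Mul(Rational(-1, 5), Mul(Add(s, -655), Pow(Add(Z, -1604304), -1))) = Mul(Rational(-1, 5), Mul(Add(-655, s), Pow(Add(-1604304, Z), -1))) = Mul(Rational(-1, 5), Mul(Pow(Add(-1604304, Z), -1), Add(-655, s))) = Mul(Rational(-1, 5), Pow(Add(-1604304, Z), -1), Add(-655, s)))
Add(Function('F')(-492), Function('x')(Function('n')(4), 1154)) = Add(Add(393, -492), Mul(Rational(1, 5), Pow(Add(-1604304, 1154), -1), Add(655, Mul(-1, Mul(-1, 4))))) = Add(-99, Mul(Rational(1, 5), Pow(-1603150, -1), Add(655, Mul(-1, -4)))) = Add(-99, Mul(Rational(1, 5), Rational(-1, 1603150), Add(655, 4))) = Add(-99, Mul(Rational(1, 5), Rational(-1, 1603150), 659)) = Add(-99, Rational(-659, 8015750)) = Rational(-793559909, 8015750)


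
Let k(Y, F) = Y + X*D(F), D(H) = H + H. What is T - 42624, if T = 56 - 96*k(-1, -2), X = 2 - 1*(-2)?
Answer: -40936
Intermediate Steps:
D(H) = 2*H
X = 4 (X = 2 + 2 = 4)
k(Y, F) = Y + 8*F (k(Y, F) = Y + 4*(2*F) = Y + 8*F)
T = 1688 (T = 56 - 96*(-1 + 8*(-2)) = 56 - 96*(-1 - 16) = 56 - 96*(-17) = 56 + 1632 = 1688)
T - 42624 = 1688 - 42624 = -40936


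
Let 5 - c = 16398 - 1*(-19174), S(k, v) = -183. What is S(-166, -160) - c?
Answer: 35384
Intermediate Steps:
c = -35567 (c = 5 - (16398 - 1*(-19174)) = 5 - (16398 + 19174) = 5 - 1*35572 = 5 - 35572 = -35567)
S(-166, -160) - c = -183 - 1*(-35567) = -183 + 35567 = 35384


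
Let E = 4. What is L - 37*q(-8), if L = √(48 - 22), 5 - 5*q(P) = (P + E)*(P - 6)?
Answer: 1887/5 + √26 ≈ 382.50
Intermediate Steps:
q(P) = 1 - (-6 + P)*(4 + P)/5 (q(P) = 1 - (P + 4)*(P - 6)/5 = 1 - (4 + P)*(-6 + P)/5 = 1 - (-6 + P)*(4 + P)/5)
L = √26 ≈ 5.0990
L - 37*q(-8) = √26 - 37*(29/5 - ⅕*(-8)² + (⅖)*(-8)) = √26 - 37*(29/5 - ⅕*64 - 16/5) = √26 - 37*(29/5 - 64/5 - 16/5) = √26 - 37*(-51/5) = √26 + 1887/5 = 1887/5 + √26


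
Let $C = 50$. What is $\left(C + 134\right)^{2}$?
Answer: $33856$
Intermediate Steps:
$\left(C + 134\right)^{2} = \left(50 + 134\right)^{2} = 184^{2} = 33856$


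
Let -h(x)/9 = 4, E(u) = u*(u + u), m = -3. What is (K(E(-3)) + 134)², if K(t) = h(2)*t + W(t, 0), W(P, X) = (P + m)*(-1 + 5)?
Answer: 206116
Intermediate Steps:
E(u) = 2*u² (E(u) = u*(2*u) = 2*u²)
h(x) = -36 (h(x) = -9*4 = -36)
W(P, X) = -12 + 4*P (W(P, X) = (P - 3)*(-1 + 5) = (-3 + P)*4 = -12 + 4*P)
K(t) = -12 - 32*t (K(t) = -36*t + (-12 + 4*t) = -12 - 32*t)
(K(E(-3)) + 134)² = ((-12 - 64*(-3)²) + 134)² = ((-12 - 64*9) + 134)² = ((-12 - 32*18) + 134)² = ((-12 - 576) + 134)² = (-588 + 134)² = (-454)² = 206116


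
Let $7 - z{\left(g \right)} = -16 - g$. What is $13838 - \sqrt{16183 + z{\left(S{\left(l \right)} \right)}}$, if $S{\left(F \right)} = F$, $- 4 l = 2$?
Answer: $13838 - \frac{\sqrt{64822}}{2} \approx 13711.0$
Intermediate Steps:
$l = - \frac{1}{2}$ ($l = \left(- \frac{1}{4}\right) 2 = - \frac{1}{2} \approx -0.5$)
$z{\left(g \right)} = 23 + g$ ($z{\left(g \right)} = 7 - \left(-16 - g\right) = 7 + \left(16 + g\right) = 23 + g$)
$13838 - \sqrt{16183 + z{\left(S{\left(l \right)} \right)}} = 13838 - \sqrt{16183 + \left(23 - \frac{1}{2}\right)} = 13838 - \sqrt{16183 + \frac{45}{2}} = 13838 - \sqrt{\frac{32411}{2}} = 13838 - \frac{\sqrt{64822}}{2}$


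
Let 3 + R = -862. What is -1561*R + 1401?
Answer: 1351666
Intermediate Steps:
R = -865 (R = -3 - 862 = -865)
-1561*R + 1401 = -1561*(-865) + 1401 = 1350265 + 1401 = 1351666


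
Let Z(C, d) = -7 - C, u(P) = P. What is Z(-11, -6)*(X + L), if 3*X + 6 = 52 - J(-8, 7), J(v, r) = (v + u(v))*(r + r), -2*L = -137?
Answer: 634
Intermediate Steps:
L = 137/2 (L = -1/2*(-137) = 137/2 ≈ 68.500)
J(v, r) = 4*r*v (J(v, r) = (v + v)*(r + r) = (2*v)*(2*r) = 4*r*v)
X = 90 (X = -2 + (52 - 4*7*(-8))/3 = -2 + (52 - 1*(-224))/3 = -2 + (52 + 224)/3 = -2 + (1/3)*276 = -2 + 92 = 90)
Z(-11, -6)*(X + L) = (-7 - 1*(-11))*(90 + 137/2) = (-7 + 11)*(317/2) = 4*(317/2) = 634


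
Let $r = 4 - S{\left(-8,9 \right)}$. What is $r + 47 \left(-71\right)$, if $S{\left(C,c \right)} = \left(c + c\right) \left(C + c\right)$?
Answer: $-3351$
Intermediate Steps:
$S{\left(C,c \right)} = 2 c \left(C + c\right)$
$r = -14$ ($r = 4 - 2 \cdot 9 \left(-8 + 9\right) = 4 - 2 \cdot 9 \cdot 1 = 4 - 18 = -14$)
$r + 47 \left(-71\right) = -14 + 47 \left(-71\right) = -14 - 3337 = -3351$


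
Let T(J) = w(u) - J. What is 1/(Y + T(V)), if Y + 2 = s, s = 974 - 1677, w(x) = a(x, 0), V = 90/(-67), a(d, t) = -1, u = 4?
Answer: -67/47212 ≈ -0.0014191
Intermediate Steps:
V = -90/67 (V = 90*(-1/67) = -90/67 ≈ -1.3433)
w(x) = -1
T(J) = -1 - J
s = -703
Y = -705 (Y = -2 - 703 = -705)
1/(Y + T(V)) = 1/(-705 + (-1 - 1*(-90/67))) = 1/(-705 + (-1 + 90/67)) = 1/(-705 + 23/67) = 1/(-47212/67) = -67/47212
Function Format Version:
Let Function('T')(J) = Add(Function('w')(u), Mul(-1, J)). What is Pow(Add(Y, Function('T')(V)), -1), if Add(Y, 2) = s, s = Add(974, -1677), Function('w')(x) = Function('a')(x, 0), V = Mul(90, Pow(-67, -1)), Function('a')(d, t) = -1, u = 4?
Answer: Rational(-67, 47212) ≈ -0.0014191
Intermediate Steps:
V = Rational(-90, 67) (V = Mul(90, Rational(-1, 67)) = Rational(-90, 67) ≈ -1.3433)
Function('w')(x) = -1
Function('T')(J) = Add(-1, Mul(-1, J))
s = -703
Y = -705 (Y = Add(-2, -703) = -705)
Pow(Add(Y, Function('T')(V)), -1) = Pow(Add(-705, Add(-1, Mul(-1, Rational(-90, 67)))), -1) = Pow(Add(-705, Add(-1, Rational(90, 67))), -1) = Pow(Add(-705, Rational(23, 67)), -1) = Pow(Rational(-47212, 67), -1) = Rational(-67, 47212)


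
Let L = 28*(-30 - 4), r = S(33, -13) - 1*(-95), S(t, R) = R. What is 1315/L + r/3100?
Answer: -999609/737800 ≈ -1.3549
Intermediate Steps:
r = 82 (r = -13 - 1*(-95) = -13 + 95 = 82)
L = -952 (L = 28*(-34) = -952)
1315/L + r/3100 = 1315/(-952) + 82/3100 = 1315*(-1/952) + 82*(1/3100) = -1315/952 + 41/1550 = -999609/737800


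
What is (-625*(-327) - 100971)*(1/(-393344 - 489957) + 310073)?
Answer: 28321093137668688/883301 ≈ 3.2063e+10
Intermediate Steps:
(-625*(-327) - 100971)*(1/(-393344 - 489957) + 310073) = (204375 - 100971)*(1/(-883301) + 310073) = 103404*(-1/883301 + 310073) = 103404*(273887790972/883301) = 28321093137668688/883301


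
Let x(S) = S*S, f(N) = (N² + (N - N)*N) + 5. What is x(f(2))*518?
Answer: 41958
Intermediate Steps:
f(N) = 5 + N² (f(N) = (N² + 0*N) + 5 = (N² + 0) + 5 = N² + 5 = 5 + N²)
x(S) = S²
x(f(2))*518 = (5 + 2²)²*518 = (5 + 4)²*518 = 9²*518 = 81*518 = 41958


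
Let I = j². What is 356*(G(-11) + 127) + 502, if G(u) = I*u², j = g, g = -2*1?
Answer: 218018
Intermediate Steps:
g = -2
j = -2
I = 4 (I = (-2)² = 4)
G(u) = 4*u²
356*(G(-11) + 127) + 502 = 356*(4*(-11)² + 127) + 502 = 356*(4*121 + 127) + 502 = 356*(484 + 127) + 502 = 356*611 + 502 = 217516 + 502 = 218018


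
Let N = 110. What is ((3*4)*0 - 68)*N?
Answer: -7480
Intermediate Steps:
((3*4)*0 - 68)*N = ((3*4)*0 - 68)*110 = (12*0 - 68)*110 = (0 - 68)*110 = -68*110 = -7480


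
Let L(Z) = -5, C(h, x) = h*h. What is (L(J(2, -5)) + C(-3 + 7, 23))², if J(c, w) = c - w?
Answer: 121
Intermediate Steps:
C(h, x) = h²
(L(J(2, -5)) + C(-3 + 7, 23))² = (-5 + (-3 + 7)²)² = (-5 + 4²)² = (-5 + 16)² = 11² = 121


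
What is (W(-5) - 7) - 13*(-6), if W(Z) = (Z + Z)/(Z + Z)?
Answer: 72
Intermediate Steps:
W(Z) = 1 (W(Z) = (2*Z)/((2*Z)) = (2*Z)*(1/(2*Z)) = 1)
(W(-5) - 7) - 13*(-6) = (1 - 7) - 13*(-6) = -6 + 78 = 72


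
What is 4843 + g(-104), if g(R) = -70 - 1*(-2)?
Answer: 4775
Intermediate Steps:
g(R) = -68 (g(R) = -70 + 2 = -68)
4843 + g(-104) = 4843 - 68 = 4775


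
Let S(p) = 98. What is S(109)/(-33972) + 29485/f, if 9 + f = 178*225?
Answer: 166290067/226712142 ≈ 0.73349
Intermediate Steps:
f = 40041 (f = -9 + 178*225 = -9 + 40050 = 40041)
S(109)/(-33972) + 29485/f = 98/(-33972) + 29485/40041 = 98*(-1/33972) + 29485*(1/40041) = -49/16986 + 29485/40041 = 166290067/226712142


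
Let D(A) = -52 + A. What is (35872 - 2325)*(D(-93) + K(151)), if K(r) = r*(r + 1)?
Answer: 765106429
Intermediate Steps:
K(r) = r*(1 + r)
(35872 - 2325)*(D(-93) + K(151)) = (35872 - 2325)*((-52 - 93) + 151*(1 + 151)) = 33547*(-145 + 151*152) = 33547*(-145 + 22952) = 33547*22807 = 765106429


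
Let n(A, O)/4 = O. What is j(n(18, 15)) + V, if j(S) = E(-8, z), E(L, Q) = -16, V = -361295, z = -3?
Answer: -361311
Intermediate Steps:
n(A, O) = 4*O
j(S) = -16
j(n(18, 15)) + V = -16 - 361295 = -361311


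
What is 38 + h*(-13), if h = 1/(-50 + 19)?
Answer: 1191/31 ≈ 38.419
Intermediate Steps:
h = -1/31 (h = 1/(-31) = -1/31 ≈ -0.032258)
38 + h*(-13) = 38 - 1/31*(-13) = 38 + 13/31 = 1191/31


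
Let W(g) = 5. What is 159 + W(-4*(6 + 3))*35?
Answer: 334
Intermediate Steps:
159 + W(-4*(6 + 3))*35 = 159 + 5*35 = 159 + 175 = 334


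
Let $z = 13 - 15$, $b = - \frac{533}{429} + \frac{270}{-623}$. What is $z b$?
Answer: $\frac{68906}{20559} \approx 3.3516$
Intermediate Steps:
$b = - \frac{34453}{20559}$ ($b = \left(-533\right) \frac{1}{429} + 270 \left(- \frac{1}{623}\right) = - \frac{41}{33} - \frac{270}{623} = - \frac{34453}{20559} \approx -1.6758$)
$z = -2$
$z b = \left(-2\right) \left(- \frac{34453}{20559}\right) = \frac{68906}{20559}$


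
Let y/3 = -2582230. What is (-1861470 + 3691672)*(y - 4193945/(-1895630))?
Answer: -244329534008575841/17233 ≈ -1.4178e+13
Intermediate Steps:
y = -7746690 (y = 3*(-2582230) = -7746690)
(-1861470 + 3691672)*(y - 4193945/(-1895630)) = (-1861470 + 3691672)*(-7746690 - 4193945/(-1895630)) = 1830202*(-7746690 - 4193945*(-1/1895630)) = 1830202*(-7746690 + 838789/379126) = 1830202*(-2936970754151/379126) = -244329534008575841/17233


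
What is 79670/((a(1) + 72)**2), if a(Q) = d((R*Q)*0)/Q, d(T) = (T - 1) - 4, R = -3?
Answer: 79670/4489 ≈ 17.748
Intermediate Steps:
d(T) = -5 + T (d(T) = (-1 + T) - 4 = -5 + T)
a(Q) = -5/Q (a(Q) = (-5 - 3*Q*0)/Q = (-5 + 0)/Q = -5/Q)
79670/((a(1) + 72)**2) = 79670/((-5/1 + 72)**2) = 79670/((-5*1 + 72)**2) = 79670/((-5 + 72)**2) = 79670/(67**2) = 79670/4489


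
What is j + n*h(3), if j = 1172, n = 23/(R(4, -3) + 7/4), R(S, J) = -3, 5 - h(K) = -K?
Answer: 5124/5 ≈ 1024.8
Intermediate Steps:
h(K) = 5 + K (h(K) = 5 - (-1)*K = 5 + K)
n = -92/5 (n = 23/(-3 + 7/4) = 23/(-5/4) = 23*(-4/5) = -92/5 ≈ -18.400)
j + n*h(3) = 1172 - 92*(5 + 3)/5 = 1172 - 92/5*8 = 1172 - 736/5 = 5124/5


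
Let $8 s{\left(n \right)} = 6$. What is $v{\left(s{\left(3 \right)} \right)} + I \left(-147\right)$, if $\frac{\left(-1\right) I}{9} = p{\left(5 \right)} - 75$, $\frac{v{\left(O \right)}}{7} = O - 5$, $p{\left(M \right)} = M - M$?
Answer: $- \frac{397019}{4} \approx -99255.0$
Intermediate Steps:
$p{\left(M \right)} = 0$
$s{\left(n \right)} = \frac{3}{4}$ ($s{\left(n \right)} = \frac{1}{8} \cdot 6 = \frac{3}{4}$)
$v{\left(O \right)} = -35 + 7 O$ ($v{\left(O \right)} = 7 \left(O - 5\right) = 7 \left(-5 + O\right) = -35 + 7 O$)
$I = 675$ ($I = - 9 \left(0 - 75\right) = \left(-9\right) \left(-75\right) = 675$)
$v{\left(s{\left(3 \right)} \right)} + I \left(-147\right) = \left(-35 + 7 \cdot \frac{3}{4}\right) + 675 \left(-147\right) = \left(-35 + \frac{21}{4}\right) - 99225 = - \frac{119}{4} - 99225 = - \frac{397019}{4}$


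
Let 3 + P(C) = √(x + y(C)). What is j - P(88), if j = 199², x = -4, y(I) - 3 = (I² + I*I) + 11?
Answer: 39604 - 3*√1722 ≈ 39480.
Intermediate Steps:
y(I) = 14 + 2*I² (y(I) = 3 + ((I² + I*I) + 11) = 3 + ((I² + I²) + 11) = 3 + (2*I² + 11) = 3 + (11 + 2*I²) = 14 + 2*I²)
j = 39601
P(C) = -3 + √(10 + 2*C²) (P(C) = -3 + √(-4 + (14 + 2*C²)) = -3 + √(10 + 2*C²))
j - P(88) = 39601 - (-3 + √(10 + 2*88²)) = 39601 - (-3 + √(10 + 2*7744)) = 39601 - (-3 + √(10 + 15488)) = 39601 - (-3 + √15498) = 39601 - (-3 + 3*√1722) = 39601 + (3 - 3*√1722) = 39604 - 3*√1722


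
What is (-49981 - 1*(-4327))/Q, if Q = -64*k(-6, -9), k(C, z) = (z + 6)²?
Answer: 7609/96 ≈ 79.260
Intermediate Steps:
k(C, z) = (6 + z)²
Q = -576 (Q = -64*(6 - 9)² = -64*(-3)² = -64*9 = -576)
(-49981 - 1*(-4327))/Q = (-49981 - 1*(-4327))/(-576) = (-49981 + 4327)*(-1/576) = -45654*(-1/576) = 7609/96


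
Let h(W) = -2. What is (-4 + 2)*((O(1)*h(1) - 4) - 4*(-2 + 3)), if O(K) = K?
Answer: 20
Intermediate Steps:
(-4 + 2)*((O(1)*h(1) - 4) - 4*(-2 + 3)) = (-4 + 2)*((1*(-2) - 4) - 4*(-2 + 3)) = -2*((-2 - 4) - 4*1) = -2*(-6 - 4) = -2*(-10) = 20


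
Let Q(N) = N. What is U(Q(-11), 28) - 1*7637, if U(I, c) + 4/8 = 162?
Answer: -14951/2 ≈ -7475.5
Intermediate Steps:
U(I, c) = 323/2 (U(I, c) = -1/2 + 162 = 323/2)
U(Q(-11), 28) - 1*7637 = 323/2 - 1*7637 = 323/2 - 7637 = -14951/2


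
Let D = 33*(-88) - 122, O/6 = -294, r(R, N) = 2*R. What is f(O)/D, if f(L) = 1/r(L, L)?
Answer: 1/10675728 ≈ 9.3670e-8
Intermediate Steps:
O = -1764 (O = 6*(-294) = -1764)
D = -3026 (D = -2904 - 122 = -3026)
f(L) = 1/(2*L)
f(O)/D = ((½)/(-1764))/(-3026) = ((½)*(-1/1764))*(-1/3026) = -1/3528*(-1/3026) = 1/10675728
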